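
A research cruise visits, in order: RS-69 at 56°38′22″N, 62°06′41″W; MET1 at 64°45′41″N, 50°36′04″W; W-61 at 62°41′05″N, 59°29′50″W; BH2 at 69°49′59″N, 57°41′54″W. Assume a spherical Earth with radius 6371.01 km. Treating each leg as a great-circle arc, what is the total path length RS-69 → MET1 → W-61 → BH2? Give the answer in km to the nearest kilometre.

RS-69: φ = +56.63944°, λ = -62.11139°
MET1: φ = +64.76139°, λ = -50.60111°
W-61: φ = +62.68472°, λ = -59.49722°
BH2: φ = +69.83306°, λ = -57.69833°
RS-69→MET1: c = 0.171943 rad, d = 1095.45 km
MET1→W-61: c = 0.077615 rad, d = 494.49 km
W-61→BH2: c = 0.125387 rad, d = 798.84 km
Total = 1095.45 + 494.49 + 798.84 = 2388.78 km

2389 km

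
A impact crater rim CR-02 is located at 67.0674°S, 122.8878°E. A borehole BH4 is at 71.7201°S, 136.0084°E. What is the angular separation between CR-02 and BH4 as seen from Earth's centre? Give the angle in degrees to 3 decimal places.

6.529°

Δφ = -4.6527°,  Δλ = 13.1206°
a = sin²(Δφ/2) + cos φ₁ cos φ₂ sin²(Δλ/2) = 0.003243
c = 2·arcsin(√a) = 0.113955 rad = 6.5291°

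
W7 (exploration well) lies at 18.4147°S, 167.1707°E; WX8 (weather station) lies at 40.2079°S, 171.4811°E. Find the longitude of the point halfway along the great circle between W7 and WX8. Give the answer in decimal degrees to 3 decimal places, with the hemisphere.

169.093°E

Bx = cos φ₂ cos Δλ = 0.761547,  By = cos φ₂ sin Δλ = 0.057400
φₘ = atan2(sin φ₁ + sin φ₂, √((cos φ₁ + Bx)² + By²)) = -29.32841°
λₘ = λ₁ + atan2(By, cos φ₁ + Bx) = 169.09286°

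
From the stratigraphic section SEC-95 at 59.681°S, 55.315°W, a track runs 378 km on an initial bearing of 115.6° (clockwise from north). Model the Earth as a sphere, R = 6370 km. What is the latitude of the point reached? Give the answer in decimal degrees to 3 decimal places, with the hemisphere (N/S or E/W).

δ = d/R = 378/6370 = 0.059341 rad
φ₂ = arcsin(sin φ₁ cos δ + cos φ₁ sin δ cos θ)
   = arcsin(-0.86323·0.99824 + 0.50481·0.05931·-0.43209) = -61.00296°
λ₂ = λ₁ + atan2(sin θ sin δ cos φ₁, cos δ − sin φ₁ sin φ₂) = -48.98068°

61.003°S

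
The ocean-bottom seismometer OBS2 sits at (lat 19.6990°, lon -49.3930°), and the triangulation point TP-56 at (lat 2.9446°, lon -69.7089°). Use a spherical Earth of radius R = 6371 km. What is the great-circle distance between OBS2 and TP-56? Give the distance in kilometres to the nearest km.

2887 km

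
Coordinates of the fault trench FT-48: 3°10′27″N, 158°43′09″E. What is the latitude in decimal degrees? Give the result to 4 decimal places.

3° + 10′/60 + 27″/3600 = 3 + 0.16667 + 0.00750 = 3.1742°

3.1742°N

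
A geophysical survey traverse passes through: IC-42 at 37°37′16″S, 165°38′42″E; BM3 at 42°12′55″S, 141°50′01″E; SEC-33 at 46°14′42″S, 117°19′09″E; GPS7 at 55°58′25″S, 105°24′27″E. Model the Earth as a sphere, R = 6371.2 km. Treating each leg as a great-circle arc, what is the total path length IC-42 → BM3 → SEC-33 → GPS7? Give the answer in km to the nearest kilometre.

5442 km

IC-42: φ = -37.62111°, λ = +165.64500°
BM3: φ = -42.21528°, λ = +141.83361°
SEC-33: φ = -46.24500°, λ = +117.31917°
GPS7: φ = -55.97361°, λ = +105.40750°
IC-42→BM3: c = 0.327488 rad, d = 2086.49 km
BM3→SEC-33: c = 0.313187 rad, d = 1995.38 km
SEC-33→GPS7: c = 0.213543 rad, d = 1360.53 km
Total = 2086.49 + 1995.38 + 1360.53 = 5442.40 km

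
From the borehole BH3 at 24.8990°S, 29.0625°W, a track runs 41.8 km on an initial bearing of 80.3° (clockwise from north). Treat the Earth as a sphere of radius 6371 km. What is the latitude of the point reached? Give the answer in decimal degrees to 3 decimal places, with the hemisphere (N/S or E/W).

δ = d/R = 41.8/6371 = 0.006561 rad
φ₂ = arcsin(sin φ₁ cos δ + cos φ₁ sin δ cos θ)
   = arcsin(-0.42102·0.99998 + 0.90705·0.00656·0.16849) = -24.83511°
λ₂ = λ₁ + atan2(sin θ sin δ cos φ₁, cos δ − sin φ₁ sin φ₂) = -28.65420°

24.835°S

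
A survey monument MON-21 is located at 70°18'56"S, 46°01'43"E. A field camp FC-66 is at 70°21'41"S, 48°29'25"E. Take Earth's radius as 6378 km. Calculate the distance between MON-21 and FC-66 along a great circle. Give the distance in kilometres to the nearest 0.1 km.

92.3 km

MON-21: φ = -70.31556°, λ = +46.02861°
FC-66: φ = -70.36139°, λ = +48.49028°
Δφ = -0.0458°,  Δλ = 2.4617°
a = sin²(Δφ/2) + cos φ₁ cos φ₂ sin²(Δλ/2) = 0.000052
c = 2·arcsin(√a) = 0.014477 rad = 0.8295°
d = R·c = 6378 × 0.014477 = 92.3 km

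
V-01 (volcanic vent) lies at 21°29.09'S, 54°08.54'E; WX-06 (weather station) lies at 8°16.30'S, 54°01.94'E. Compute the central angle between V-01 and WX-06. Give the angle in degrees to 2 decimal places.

V-01: φ = -21.48483°, λ = +54.14233°
WX-06: φ = -8.27167°, λ = +54.03233°
Δφ = 13.2132°,  Δλ = -0.1100°
a = sin²(Δφ/2) + cos φ₁ cos φ₂ sin²(Δλ/2) = 0.013238
c = 2·arcsin(√a) = 0.230621 rad = 13.2136°

13.21°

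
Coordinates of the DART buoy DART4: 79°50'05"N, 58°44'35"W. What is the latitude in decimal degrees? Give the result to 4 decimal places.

79.8347°N

79° + 50′/60 + 5″/3600 = 79 + 0.83333 + 0.00139 = 79.8347°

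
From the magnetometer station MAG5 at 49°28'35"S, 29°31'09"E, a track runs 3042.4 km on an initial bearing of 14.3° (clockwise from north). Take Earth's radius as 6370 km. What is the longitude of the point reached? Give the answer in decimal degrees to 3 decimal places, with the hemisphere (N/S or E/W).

36.588°E

MAG5: φ = -49.47639°, λ = +29.51917°
δ = d/R = 3042.4/6370 = 0.477614 rad
φ₂ = arcsin(sin φ₁ cos δ + cos φ₁ sin δ cos θ)
   = arcsin(-0.76014·0.88809 + 0.64976·0.45966·0.96902) = -22.68462°
λ₂ = λ₁ + atan2(sin θ sin δ cos φ₁, cos δ − sin φ₁ sin φ₂) = 36.58763°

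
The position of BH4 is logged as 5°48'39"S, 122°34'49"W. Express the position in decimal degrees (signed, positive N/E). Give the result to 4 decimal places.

-5.8108°, -122.5803°

lat: 5.8108° S → -5.8108°
lon: 122.5803° W → -122.5803°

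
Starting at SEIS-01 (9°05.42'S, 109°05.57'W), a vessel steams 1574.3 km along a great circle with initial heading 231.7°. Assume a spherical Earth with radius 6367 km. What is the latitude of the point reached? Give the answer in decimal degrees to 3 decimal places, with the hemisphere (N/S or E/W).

17.636°S

SEIS-01: φ = -9.09033°, λ = -109.09283°
δ = d/R = 1574.3/6367 = 0.247259 rad
φ₂ = arcsin(sin φ₁ cos δ + cos φ₁ sin δ cos θ)
   = arcsin(-0.15799·0.96959 + 0.98744·0.24475·-0.61978) = -17.63612°
λ₂ = λ₁ + atan2(sin θ sin δ cos φ₁, cos δ − sin φ₁ sin φ₂) = -120.72014°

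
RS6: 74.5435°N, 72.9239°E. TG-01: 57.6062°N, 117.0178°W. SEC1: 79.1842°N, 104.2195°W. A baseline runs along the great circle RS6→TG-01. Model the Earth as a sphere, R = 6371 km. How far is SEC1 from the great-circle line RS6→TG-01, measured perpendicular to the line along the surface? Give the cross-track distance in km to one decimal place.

412.0 km

δ₁₃ = central angle RS6→SEC1 = 0.458398 rad  (haversine)
θ₁₃ = bearing RS6→SEC1 = 358.789°,  θ₁₂ = bearing RS6→TG-01 = 7.186°
dₓₜ = R·arcsin(sin δ₁₃ · sin(θ₁₃ − θ₁₂)) = 6371·arcsin(0.44251·sin(351.603°)) = -411.962 km
|dₓₜ| = 411.962 km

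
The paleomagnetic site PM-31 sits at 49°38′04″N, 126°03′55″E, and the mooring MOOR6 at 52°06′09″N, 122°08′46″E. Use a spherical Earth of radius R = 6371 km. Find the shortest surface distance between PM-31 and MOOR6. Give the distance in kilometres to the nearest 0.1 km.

PM-31: φ = +49.63444°, λ = +126.06528°
MOOR6: φ = +52.10250°, λ = +122.14611°
Δφ = 2.4681°,  Δλ = -3.9192°
a = sin²(Δφ/2) + cos φ₁ cos φ₂ sin²(Δλ/2) = 0.000929
c = 2·arcsin(√a) = 0.060968 rad = 3.4932°
d = R·c = 6371 × 0.060968 = 388.4 km

388.4 km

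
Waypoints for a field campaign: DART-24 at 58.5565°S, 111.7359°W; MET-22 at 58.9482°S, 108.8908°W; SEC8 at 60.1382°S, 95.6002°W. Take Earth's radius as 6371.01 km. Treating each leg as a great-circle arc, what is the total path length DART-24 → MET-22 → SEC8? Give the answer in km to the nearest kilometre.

DART-24→MET-22: c = 0.026648 rad, d = 169.78 km
MET-22→SEC8: c = 0.119187 rad, d = 759.34 km
Total = 169.78 + 759.34 = 929.12 km

929 km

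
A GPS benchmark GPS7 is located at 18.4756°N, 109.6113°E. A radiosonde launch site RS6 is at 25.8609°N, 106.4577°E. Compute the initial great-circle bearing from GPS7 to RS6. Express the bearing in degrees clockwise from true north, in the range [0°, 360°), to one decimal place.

339.0°

Δλ = -3.1536°
y = sin Δλ · cos φ₂ = -0.049504
x = cos φ₁ sin φ₂ − sin φ₁ cos φ₂ cos Δλ = 0.128973
θ = atan2(y, x) = -20.9983° → 339.0017° (mod 360°)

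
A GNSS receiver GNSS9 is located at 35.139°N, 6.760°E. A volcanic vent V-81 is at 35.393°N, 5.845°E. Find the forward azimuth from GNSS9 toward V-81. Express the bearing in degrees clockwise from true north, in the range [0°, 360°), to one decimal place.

289.0°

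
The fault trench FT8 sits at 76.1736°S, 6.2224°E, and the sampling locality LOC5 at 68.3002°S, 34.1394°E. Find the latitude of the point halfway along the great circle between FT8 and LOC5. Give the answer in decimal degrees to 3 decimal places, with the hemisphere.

72.707°S

Bx = cos φ₂ cos Δλ = 0.326715,  By = cos φ₂ sin Δλ = 0.173111
φₘ = atan2(sin φ₁ + sin φ₂, √((cos φ₁ + Bx)² + By²)) = -72.70667°
λₘ = λ₁ + atan2(By, cos φ₁ + Bx) = 23.23725°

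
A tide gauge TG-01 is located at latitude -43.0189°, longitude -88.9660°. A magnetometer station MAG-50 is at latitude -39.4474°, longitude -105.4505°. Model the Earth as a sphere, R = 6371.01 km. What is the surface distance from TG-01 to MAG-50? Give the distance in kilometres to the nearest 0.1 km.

Δφ = 3.5715°,  Δλ = -16.4845°
a = sin²(Δφ/2) + cos φ₁ cos φ₂ sin²(Δλ/2) = 0.012574
c = 2·arcsin(√a) = 0.224743 rad = 12.8768°
d = R·c = 6371.01 × 0.224743 = 1431.8 km

1431.8 km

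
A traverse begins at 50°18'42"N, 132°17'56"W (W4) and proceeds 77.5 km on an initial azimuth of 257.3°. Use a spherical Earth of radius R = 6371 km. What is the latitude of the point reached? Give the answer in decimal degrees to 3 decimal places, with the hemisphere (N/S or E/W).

W4: φ = +50.31167°, λ = -132.29889°
δ = d/R = 77.5/6371 = 0.012164 rad
φ₂ = arcsin(sin φ₁ cos δ + cos φ₁ sin δ cos θ)
   = arcsin(0.76953·0.99993 + 0.63861·0.01216·-0.21985) = 50.15360°
λ₂ = λ₁ + atan2(sin θ sin δ cos φ₁, cos δ − sin φ₁ sin φ₂) = -133.36009°

50.154°N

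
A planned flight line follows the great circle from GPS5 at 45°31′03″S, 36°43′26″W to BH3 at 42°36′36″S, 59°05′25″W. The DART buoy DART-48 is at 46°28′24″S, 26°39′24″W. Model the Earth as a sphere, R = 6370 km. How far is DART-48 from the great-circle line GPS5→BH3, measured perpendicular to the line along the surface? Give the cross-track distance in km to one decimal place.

GPS5: φ = -45.51750°, λ = -36.72389°
BH3: φ = -42.61000°, λ = -59.09028°
DART-48: φ = -46.47333°, λ = -26.65667°
δ₁₃ = central angle GPS5→DART-48 = 0.123114 rad  (haversine)
θ₁₃ = bearing GPS5→DART-48 = 101.388°,  θ₁₂ = bearing GPS5→BH3 = 272.294°
dₓₜ = R·arcsin(sin δ₁₃ · sin(θ₁₃ − θ₁₂)) = 6370·arcsin(0.12280·sin(-170.907°)) = -123.638 km
|dₓₜ| = 123.638 km

123.6 km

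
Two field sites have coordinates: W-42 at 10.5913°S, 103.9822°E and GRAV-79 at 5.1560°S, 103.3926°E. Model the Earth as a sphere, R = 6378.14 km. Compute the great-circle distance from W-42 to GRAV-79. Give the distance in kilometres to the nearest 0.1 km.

Δφ = 5.4353°,  Δλ = -0.5896°
a = sin²(Δφ/2) + cos φ₁ cos φ₂ sin²(Δλ/2) = 0.002274
c = 2·arcsin(√a) = 0.095410 rad = 5.4666°
d = R·c = 6378.14 × 0.095410 = 608.5 km

608.5 km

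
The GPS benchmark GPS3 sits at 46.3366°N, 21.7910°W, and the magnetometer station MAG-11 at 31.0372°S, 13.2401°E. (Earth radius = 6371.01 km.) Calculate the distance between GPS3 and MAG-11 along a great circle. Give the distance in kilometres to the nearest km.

Δφ = -77.3738°,  Δλ = 35.0311°
a = sin²(Δφ/2) + cos φ₁ cos φ₂ sin²(Δλ/2) = 0.444290
c = 2·arcsin(√a) = 1.459144 rad = 83.6028°
d = R·c = 6371.01 × 1.459144 = 9296.2 km

9296 km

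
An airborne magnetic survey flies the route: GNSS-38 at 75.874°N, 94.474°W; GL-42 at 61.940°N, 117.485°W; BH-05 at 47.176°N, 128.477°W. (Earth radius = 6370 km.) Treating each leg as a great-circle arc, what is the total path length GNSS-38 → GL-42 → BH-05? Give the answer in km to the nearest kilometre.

3557 km

GNSS-38→GL-42: c = 0.278609 rad, d = 1774.74 km
GL-42→BH-05: c = 0.279775 rad, d = 1782.17 km
Total = 1774.74 + 1782.17 = 3556.91 km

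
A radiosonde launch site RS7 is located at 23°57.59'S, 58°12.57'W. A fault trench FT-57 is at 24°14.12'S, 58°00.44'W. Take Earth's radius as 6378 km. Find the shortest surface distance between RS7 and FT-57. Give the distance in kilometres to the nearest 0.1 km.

36.9 km

RS7: φ = -23.95983°, λ = -58.20950°
FT-57: φ = -24.23533°, λ = -58.00733°
Δφ = -0.2755°,  Δλ = 0.2022°
a = sin²(Δφ/2) + cos φ₁ cos φ₂ sin²(Δλ/2) = 0.000008
c = 2·arcsin(√a) = 0.005788 rad = 0.3316°
d = R·c = 6378 × 0.005788 = 36.9 km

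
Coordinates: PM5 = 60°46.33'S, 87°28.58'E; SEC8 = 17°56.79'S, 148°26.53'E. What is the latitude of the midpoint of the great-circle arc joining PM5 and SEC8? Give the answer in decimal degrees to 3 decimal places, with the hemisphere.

43.081°S

PM5: φ = -60.77217°, λ = +87.47633°
SEC8: φ = -17.94650°, λ = +148.44217°
Bx = cos φ₂ cos Δλ = 0.461717,  By = cos φ₂ sin Δλ = 0.831790
φₘ = atan2(sin φ₁ + sin φ₂, √((cos φ₁ + Bx)² + By²)) = -43.08096°
λₘ = λ₁ + atan2(By, cos φ₁ + Bx) = 128.68066°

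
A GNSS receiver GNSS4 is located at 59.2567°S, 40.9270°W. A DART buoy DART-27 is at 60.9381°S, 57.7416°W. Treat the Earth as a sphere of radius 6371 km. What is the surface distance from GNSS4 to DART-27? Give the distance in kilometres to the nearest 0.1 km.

947.9 km

Δφ = -1.6814°,  Δλ = -16.8146°
a = sin²(Δφ/2) + cos φ₁ cos φ₂ sin²(Δλ/2) = 0.005524
c = 2·arcsin(√a) = 0.148778 rad = 8.5243°
d = R·c = 6371 × 0.148778 = 947.9 km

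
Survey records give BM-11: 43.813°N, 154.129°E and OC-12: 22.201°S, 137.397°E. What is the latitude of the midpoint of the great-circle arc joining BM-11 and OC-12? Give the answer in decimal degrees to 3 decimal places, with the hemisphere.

10.918°N

Bx = cos φ₂ cos Δλ = 0.886665,  By = cos φ₂ sin Δλ = -0.266552
φₘ = atan2(sin φ₁ + sin φ₂, √((cos φ₁ + Bx)² + By²)) = 10.91767°
λₘ = λ₁ + atan2(By, cos φ₁ + Bx) = 144.71842°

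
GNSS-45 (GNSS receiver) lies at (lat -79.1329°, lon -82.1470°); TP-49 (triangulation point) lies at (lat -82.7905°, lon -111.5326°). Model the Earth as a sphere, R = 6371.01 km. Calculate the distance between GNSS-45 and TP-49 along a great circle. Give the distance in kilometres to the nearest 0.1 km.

642.5 km

Δφ = -3.6576°,  Δλ = -29.3856°
a = sin²(Δφ/2) + cos φ₁ cos φ₂ sin²(Δλ/2) = 0.002541
c = 2·arcsin(√a) = 0.100850 rad = 5.7783°
d = R·c = 6371.01 × 0.100850 = 642.5 km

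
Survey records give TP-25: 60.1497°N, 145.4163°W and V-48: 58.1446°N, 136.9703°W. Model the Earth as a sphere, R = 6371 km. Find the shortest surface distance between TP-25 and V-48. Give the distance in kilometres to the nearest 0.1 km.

Δφ = -2.0051°,  Δλ = 8.4460°
a = sin²(Δφ/2) + cos φ₁ cos φ₂ sin²(Δλ/2) = 0.001731
c = 2·arcsin(√a) = 0.083226 rad = 4.7685°
d = R·c = 6371 × 0.083226 = 530.2 km

530.2 km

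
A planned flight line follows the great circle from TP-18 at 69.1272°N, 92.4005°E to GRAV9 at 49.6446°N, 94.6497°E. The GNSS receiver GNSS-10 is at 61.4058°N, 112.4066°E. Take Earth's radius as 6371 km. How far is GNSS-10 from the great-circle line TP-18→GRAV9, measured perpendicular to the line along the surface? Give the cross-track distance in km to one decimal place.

δ₁₃ = central angle TP-18→GNSS-10 = 0.197077 rad  (haversine)
θ₁₃ = bearing TP-18→GNSS-10 = 123.255°,  θ₁₂ = bearing TP-18→GRAV9 = 175.637°
dₓₜ = R·arcsin(sin δ₁₃ · sin(θ₁₃ − θ₁₂)) = 6371·arcsin(0.19580·sin(-52.382°)) = -992.123 km
|dₓₜ| = 992.123 km

992.1 km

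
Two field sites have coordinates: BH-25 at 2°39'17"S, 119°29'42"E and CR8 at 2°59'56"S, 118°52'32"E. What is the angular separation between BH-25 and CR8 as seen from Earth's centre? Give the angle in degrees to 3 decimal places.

BH-25: φ = -2.65472°, λ = +119.49500°
CR8: φ = -2.99889°, λ = +118.87556°
Δφ = -0.3442°,  Δλ = -0.6194°
a = sin²(Δφ/2) + cos φ₁ cos φ₂ sin²(Δλ/2) = 0.000038
c = 2·arcsin(√a) = 0.012356 rad = 0.7080°

0.708°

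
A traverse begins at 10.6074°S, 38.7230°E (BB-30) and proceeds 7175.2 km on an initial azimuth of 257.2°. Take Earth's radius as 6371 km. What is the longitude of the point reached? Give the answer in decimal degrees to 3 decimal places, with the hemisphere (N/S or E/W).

27.607°W

δ = d/R = 7175.2/6371 = 1.126228 rad
φ₂ = arcsin(sin φ₁ cos δ + cos φ₁ sin δ cos θ)
   = arcsin(-0.18408·0.43007 + 0.98291·0.90280·-0.22155) = -16.00740°
λ₂ = λ₁ + atan2(sin θ sin δ cos φ₁, cos δ − sin φ₁ sin φ₂) = -27.60707°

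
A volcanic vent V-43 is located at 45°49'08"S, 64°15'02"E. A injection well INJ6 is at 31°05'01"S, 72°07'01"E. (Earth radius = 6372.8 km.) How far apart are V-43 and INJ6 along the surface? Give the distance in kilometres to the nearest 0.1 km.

1774.2 km

V-43: φ = -45.81889°, λ = +64.25056°
INJ6: φ = -31.08361°, λ = +72.11694°
Δφ = 14.7353°,  Δλ = 7.8664°
a = sin²(Δφ/2) + cos φ₁ cos φ₂ sin²(Δλ/2) = 0.019253
c = 2·arcsin(√a) = 0.278406 rad = 15.9515°
d = R·c = 6372.8 × 0.278406 = 1774.2 km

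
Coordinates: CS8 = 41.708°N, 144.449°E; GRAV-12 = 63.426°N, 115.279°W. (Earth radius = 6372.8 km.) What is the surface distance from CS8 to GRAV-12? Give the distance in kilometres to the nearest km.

6409 km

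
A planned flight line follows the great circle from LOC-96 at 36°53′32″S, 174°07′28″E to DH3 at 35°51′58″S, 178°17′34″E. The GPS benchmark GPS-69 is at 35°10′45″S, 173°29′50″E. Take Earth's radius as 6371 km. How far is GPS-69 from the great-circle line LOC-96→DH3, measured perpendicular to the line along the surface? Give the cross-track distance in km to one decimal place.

198.6 km

LOC-96: φ = -36.89222°, λ = +174.12444°
DH3: φ = -35.86611°, λ = +178.29278°
GPS-69: φ = -35.17917°, λ = +173.49722°
δ₁₃ = central angle LOC-96→GPS-69 = 0.031181 rad  (haversine)
θ₁₃ = bearing LOC-96→GPS-69 = 343.322°,  θ₁₂ = bearing LOC-96→DH3 = 74.242°
dₓₜ = R·arcsin(sin δ₁₃ · sin(θ₁₃ − θ₁₂)) = 6371·arcsin(0.03118·sin(269.079°)) = -198.630 km
|dₓₜ| = 198.630 km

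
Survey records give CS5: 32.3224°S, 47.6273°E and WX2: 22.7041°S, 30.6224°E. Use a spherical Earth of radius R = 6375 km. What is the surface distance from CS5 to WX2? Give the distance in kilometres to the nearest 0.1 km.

Δφ = 9.6183°,  Δλ = -17.0049°
a = sin²(Δφ/2) + cos φ₁ cos φ₂ sin²(Δλ/2) = 0.024070
c = 2·arcsin(√a) = 0.311550 rad = 17.8505°
d = R·c = 6375 × 0.311550 = 1986.1 km

1986.1 km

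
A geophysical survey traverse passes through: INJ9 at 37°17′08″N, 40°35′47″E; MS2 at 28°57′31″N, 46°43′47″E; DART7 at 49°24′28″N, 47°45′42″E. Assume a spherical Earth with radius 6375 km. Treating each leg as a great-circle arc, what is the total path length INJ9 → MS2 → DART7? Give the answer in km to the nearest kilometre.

3365 km

INJ9: φ = +37.28556°, λ = +40.59639°
MS2: φ = +28.95861°, λ = +46.72972°
DART7: φ = +49.40778°, λ = +47.76167°
INJ9→MS2: c = 0.170659 rad, d = 1087.95 km
MS2→DART7: c = 0.357169 rad, d = 2276.96 km
Total = 1087.95 + 2276.96 = 3364.91 km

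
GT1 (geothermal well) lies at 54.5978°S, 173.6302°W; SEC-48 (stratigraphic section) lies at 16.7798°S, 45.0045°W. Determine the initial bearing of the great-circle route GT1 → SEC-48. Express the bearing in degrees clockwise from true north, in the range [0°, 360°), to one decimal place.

131.2°

Δλ = 128.6257°
y = sin Δλ · cos φ₂ = 0.747976
x = cos φ₁ sin φ₂ − sin φ₁ cos φ₂ cos Δλ = -0.654393
θ = atan2(y, x) = 131.1822° → 131.1822° (mod 360°)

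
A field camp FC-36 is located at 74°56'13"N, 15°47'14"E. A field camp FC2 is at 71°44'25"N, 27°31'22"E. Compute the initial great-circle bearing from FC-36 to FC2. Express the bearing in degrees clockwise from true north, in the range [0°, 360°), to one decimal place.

FC-36: φ = +74.93694°, λ = +15.78722°
FC2: φ = +71.74028°, λ = +27.52278°
Δλ = 11.7356°
y = sin Δλ · cos φ₂ = 0.063729
x = cos φ₁ sin φ₂ − sin φ₁ cos φ₂ cos Δλ = -0.049439
θ = atan2(y, x) = 127.8033° → 127.8033° (mod 360°)

127.8°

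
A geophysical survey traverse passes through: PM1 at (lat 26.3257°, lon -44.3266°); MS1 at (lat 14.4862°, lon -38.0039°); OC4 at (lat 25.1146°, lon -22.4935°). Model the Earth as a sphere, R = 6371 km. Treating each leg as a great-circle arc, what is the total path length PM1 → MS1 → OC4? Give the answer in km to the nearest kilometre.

PM1→MS1: c = 0.230957 rad, d = 1471.43 km
MS1→OC4: c = 0.314610 rad, d = 2004.38 km
Total = 1471.43 + 2004.38 = 3475.81 km

3476 km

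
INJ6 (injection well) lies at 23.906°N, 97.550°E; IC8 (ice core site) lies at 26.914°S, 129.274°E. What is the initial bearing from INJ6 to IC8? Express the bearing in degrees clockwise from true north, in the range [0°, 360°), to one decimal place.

Δλ = 31.7240°
y = sin Δλ · cos φ₂ = 0.468874
x = cos φ₁ sin φ₂ − sin φ₁ cos φ₂ cos Δλ = -0.721177
θ = atan2(y, x) = 146.9700° → 146.9700° (mod 360°)

147.0°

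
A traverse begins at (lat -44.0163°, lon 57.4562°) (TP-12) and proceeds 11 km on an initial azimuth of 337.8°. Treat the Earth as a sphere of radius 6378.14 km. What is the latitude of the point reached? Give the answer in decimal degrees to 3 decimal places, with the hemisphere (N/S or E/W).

δ = d/R = 11/6378.14 = 0.001725 rad
φ₂ = arcsin(sin φ₁ cos δ + cos φ₁ sin δ cos θ)
   = arcsin(-0.69486·1.00000 + 0.71914·0.00172·0.92587) = -43.92480°
λ₂ = λ₁ + atan2(sin θ sin δ cos φ₁, cos δ − sin φ₁ sin φ₂) = 57.40436°

43.925°S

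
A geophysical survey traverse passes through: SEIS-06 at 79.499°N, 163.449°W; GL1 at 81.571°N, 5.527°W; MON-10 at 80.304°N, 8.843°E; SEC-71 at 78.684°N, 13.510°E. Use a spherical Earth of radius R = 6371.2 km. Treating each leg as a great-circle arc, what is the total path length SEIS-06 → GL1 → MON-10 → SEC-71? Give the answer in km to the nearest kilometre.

SEIS-06→GL1: c = 0.324298 rad, d = 2066.17 km
GL1→MON-10: c = 0.045101 rad, d = 287.35 km
MON-10→SEC-71: c = 0.031916 rad, d = 203.34 km
Total = 2066.17 + 287.35 + 203.34 = 2556.86 km

2557 km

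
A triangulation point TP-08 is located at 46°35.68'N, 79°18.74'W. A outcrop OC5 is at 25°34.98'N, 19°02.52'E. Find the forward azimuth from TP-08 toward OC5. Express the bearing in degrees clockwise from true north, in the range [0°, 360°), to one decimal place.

66.3°

TP-08: φ = +46.59467°, λ = -79.31233°
OC5: φ = +25.58300°, λ = +19.04200°
Δλ = 98.3543°
y = sin Δλ · cos φ₂ = 0.892389
x = cos φ₁ sin φ₂ − sin φ₁ cos φ₂ cos Δλ = 0.391935
θ = atan2(y, x) = 66.2890° → 66.2890° (mod 360°)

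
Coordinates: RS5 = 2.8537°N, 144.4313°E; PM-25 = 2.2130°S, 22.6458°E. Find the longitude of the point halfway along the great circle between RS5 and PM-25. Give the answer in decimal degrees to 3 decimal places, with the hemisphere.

Bx = cos φ₂ cos Δλ = -0.526348,  By = cos φ₂ sin Δλ = -0.849392
φₘ = atan2(sin φ₁ + sin φ₂, √((cos φ₁ + Bx)² + By²)) = 0.65853°
λₘ = λ₁ + atan2(By, cos φ₁ + Bx) = 83.51309°

83.513°E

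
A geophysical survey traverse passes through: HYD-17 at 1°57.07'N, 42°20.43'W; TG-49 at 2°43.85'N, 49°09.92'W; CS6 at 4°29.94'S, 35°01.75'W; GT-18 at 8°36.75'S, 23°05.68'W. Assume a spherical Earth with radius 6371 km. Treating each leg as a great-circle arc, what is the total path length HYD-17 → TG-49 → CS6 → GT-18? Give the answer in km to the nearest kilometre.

3923 km

HYD-17: φ = +1.95117°, λ = -42.34050°
TG-49: φ = +2.73083°, λ = -49.16533°
CS6: φ = -4.49900°, λ = -35.02917°
GT-18: φ = -8.61250°, λ = -23.09467°
HYD-17→TG-49: c = 0.119791 rad, d = 763.19 km
TG-49→CS6: c = 0.276946 rad, d = 1764.42 km
CS6→GT-18: c = 0.218986 rad, d = 1395.16 km
Total = 763.19 + 1764.42 + 1395.16 = 3922.77 km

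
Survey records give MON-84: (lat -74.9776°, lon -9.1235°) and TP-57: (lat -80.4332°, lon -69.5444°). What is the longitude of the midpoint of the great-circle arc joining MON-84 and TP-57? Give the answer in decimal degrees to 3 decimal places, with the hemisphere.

Bx = cos φ₂ cos Δλ = 0.082039,  By = cos φ₂ sin Δλ = -0.144538
φₘ = atan2(sin φ₁ + sin φ₂, √((cos φ₁ + Bx)² + By²)) = -79.24995°
λₘ = λ₁ + atan2(By, cos φ₁ + Bx) = -32.07963°

32.080°W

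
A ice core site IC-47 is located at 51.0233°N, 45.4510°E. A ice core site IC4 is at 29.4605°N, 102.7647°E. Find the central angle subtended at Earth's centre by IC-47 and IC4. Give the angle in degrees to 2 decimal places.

Δφ = -21.5628°,  Δλ = 57.3137°
a = sin²(Δφ/2) + cos φ₁ cos φ₂ sin²(Δλ/2) = 0.160946
c = 2·arcsin(√a) = 0.825611 rad = 47.3040°

47.30°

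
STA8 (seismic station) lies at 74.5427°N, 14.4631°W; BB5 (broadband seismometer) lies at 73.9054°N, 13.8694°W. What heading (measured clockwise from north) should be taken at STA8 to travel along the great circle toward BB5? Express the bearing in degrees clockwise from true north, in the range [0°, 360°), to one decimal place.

Δλ = 0.5937°
y = sin Δλ · cos φ₂ = 0.002873
x = cos φ₁ sin φ₂ − sin φ₁ cos φ₂ cos Δλ = -0.011108
θ = atan2(y, x) = 165.5014° → 165.5014° (mod 360°)

165.5°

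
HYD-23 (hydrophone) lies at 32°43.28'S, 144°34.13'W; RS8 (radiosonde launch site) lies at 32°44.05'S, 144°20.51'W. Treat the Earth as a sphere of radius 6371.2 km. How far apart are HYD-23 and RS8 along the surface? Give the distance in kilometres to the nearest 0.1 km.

21.3 km

HYD-23: φ = -32.72133°, λ = -144.56883°
RS8: φ = -32.73417°, λ = -144.34183°
Δφ = -0.0128°,  Δλ = 0.2270°
a = sin²(Δφ/2) + cos φ₁ cos φ₂ sin²(Δλ/2) = 0.000003
c = 2·arcsin(√a) = 0.003340 rad = 0.1914°
d = R·c = 6371.2 × 0.003340 = 21.3 km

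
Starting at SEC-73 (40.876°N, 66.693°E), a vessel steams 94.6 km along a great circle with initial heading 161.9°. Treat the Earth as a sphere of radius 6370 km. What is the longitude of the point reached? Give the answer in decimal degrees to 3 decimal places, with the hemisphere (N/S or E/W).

67.038°E

δ = d/R = 94.6/6370 = 0.014851 rad
φ₂ = arcsin(sin φ₁ cos δ + cos φ₁ sin δ cos θ)
   = arcsin(0.65442·0.99989 + 0.75613·0.01485·-0.95052) = 40.06670°
λ₂ = λ₁ + atan2(sin θ sin δ cos φ₁, cos δ − sin φ₁ sin φ₂) = 67.03841°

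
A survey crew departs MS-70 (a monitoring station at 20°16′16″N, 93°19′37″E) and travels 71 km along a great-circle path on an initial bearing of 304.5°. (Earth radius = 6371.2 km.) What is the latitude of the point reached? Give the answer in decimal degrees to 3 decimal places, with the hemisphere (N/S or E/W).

MS-70: φ = +20.27111°, λ = +93.32694°
δ = d/R = 71/6371.2 = 0.011144 rad
φ₂ = arcsin(sin φ₁ cos δ + cos φ₁ sin δ cos θ)
   = arcsin(0.34646·0.99994 + 0.93806·0.01114·0.56641) = 20.63186°
λ₂ = λ₁ + atan2(sin θ sin δ cos φ₁, cos δ − sin φ₁ sin φ₂) = 92.76468°

20.632°N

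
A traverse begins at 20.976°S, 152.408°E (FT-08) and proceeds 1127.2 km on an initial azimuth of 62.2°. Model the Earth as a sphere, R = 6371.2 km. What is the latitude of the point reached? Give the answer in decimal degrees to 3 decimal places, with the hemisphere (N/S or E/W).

16.006°S

δ = d/R = 1127.2/6371.2 = 0.176921 rad
φ₂ = arcsin(sin φ₁ cos δ + cos φ₁ sin δ cos θ)
   = arcsin(-0.35798·0.98439 + 0.93373·0.17600·0.46639) = -16.00640°
λ₂ = λ₁ + atan2(sin θ sin δ cos φ₁, cos δ − sin φ₁ sin φ₂) = 161.72898°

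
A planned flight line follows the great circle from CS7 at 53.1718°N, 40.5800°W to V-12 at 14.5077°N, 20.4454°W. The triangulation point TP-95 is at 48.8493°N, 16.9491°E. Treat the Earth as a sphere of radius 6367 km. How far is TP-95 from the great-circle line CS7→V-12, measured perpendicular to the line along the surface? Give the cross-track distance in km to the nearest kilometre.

δ₁₃ = central angle CS7→TP-95 = 0.618967 rad  (haversine)
θ₁₃ = bearing CS7→TP-95 = 73.110°,  θ₁₂ = bearing CS7→V-12 = 150.008°
dₓₜ = R·arcsin(sin δ₁₃ · sin(θ₁₃ − θ₁₂)) = 6367·arcsin(0.58019·sin(-76.898°)) = -3823.664 km
|dₓₜ| = 3823.664 km

3824 km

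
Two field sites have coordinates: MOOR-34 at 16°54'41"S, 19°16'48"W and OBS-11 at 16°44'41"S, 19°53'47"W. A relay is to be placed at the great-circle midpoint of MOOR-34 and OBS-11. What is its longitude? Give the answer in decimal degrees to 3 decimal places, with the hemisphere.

19.588°W

MOOR-34: φ = -16.91139°, λ = -19.28000°
OBS-11: φ = -16.74472°, λ = -19.89639°
Bx = cos φ₂ cos Δλ = 0.957542,  By = cos φ₂ sin Δλ = -0.010302
φₘ = atan2(sin φ₁ + sin φ₂, √((cos φ₁ + Bx)² + By²)) = -16.82829°
λₘ = λ₁ + atan2(By, cos φ₁ + Bx) = -19.58833°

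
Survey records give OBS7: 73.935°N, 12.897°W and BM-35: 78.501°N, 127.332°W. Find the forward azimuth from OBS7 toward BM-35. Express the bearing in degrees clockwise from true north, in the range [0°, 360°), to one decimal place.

Δλ = -114.4350°
y = sin Δλ · cos φ₂ = -0.181495
x = cos φ₁ sin φ₂ − sin φ₁ cos φ₂ cos Δλ = 0.350417
θ = atan2(y, x) = -27.3815° → 332.6185° (mod 360°)

332.6°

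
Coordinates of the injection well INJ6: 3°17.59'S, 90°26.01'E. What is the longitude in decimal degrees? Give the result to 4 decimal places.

90.4335°E

90° + 26.01′/60 = 90 + 0.43350 = 90.4335°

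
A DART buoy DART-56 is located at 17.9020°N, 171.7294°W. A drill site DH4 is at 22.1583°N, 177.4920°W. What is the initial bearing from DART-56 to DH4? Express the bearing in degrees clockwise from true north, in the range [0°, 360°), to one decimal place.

Δλ = -5.7626°
y = sin Δλ · cos φ₂ = -0.092991
x = cos φ₁ sin φ₂ − sin φ₁ cos φ₂ cos Δλ = 0.075657
θ = atan2(y, x) = -50.8685° → 309.1315° (mod 360°)

309.1°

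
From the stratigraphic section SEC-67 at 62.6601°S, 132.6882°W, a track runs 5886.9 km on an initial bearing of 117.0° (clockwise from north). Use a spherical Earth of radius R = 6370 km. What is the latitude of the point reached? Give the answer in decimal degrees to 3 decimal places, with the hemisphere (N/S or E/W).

δ = d/R = 5886.9/6370 = 0.924160 rad
φ₂ = arcsin(sin φ₁ cos δ + cos φ₁ sin δ cos θ)
   = arcsin(-0.88830·0.60251 + 0.45927·0.79812·-0.45399) = -44.55661°
λ₂ = λ₁ + atan2(sin θ sin δ cos φ₁, cos δ − sin φ₁ sin φ₂) = -39.05521°

44.557°S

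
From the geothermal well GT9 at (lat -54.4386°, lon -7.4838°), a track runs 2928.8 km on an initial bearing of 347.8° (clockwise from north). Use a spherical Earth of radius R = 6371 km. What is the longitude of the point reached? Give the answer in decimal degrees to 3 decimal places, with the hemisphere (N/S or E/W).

13.607°W

δ = d/R = 2928.8/6371 = 0.459708 rad
φ₂ = arcsin(sin φ₁ cos δ + cos φ₁ sin δ cos θ)
   = arcsin(-0.81349·0.89618 + 0.58158·0.44369·0.97742) = -28.47845°
λ₂ = λ₁ + atan2(sin θ sin δ cos φ₁, cos δ − sin φ₁ sin φ₂) = -13.60715°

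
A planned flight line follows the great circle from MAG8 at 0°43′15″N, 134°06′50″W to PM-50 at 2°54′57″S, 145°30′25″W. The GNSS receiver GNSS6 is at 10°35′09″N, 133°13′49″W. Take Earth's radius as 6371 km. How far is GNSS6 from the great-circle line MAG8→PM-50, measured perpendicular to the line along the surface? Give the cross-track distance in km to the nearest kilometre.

1014 km

MAG8: φ = +0.72083°, λ = -134.11389°
PM-50: φ = -2.91583°, λ = -145.50694°
GNSS6: φ = +10.58583°, λ = -133.23028°
δ₁₃ = central angle MAG8→GNSS6 = 0.172858 rad  (haversine)
θ₁₃ = bearing MAG8→GNSS6 = 5.056°,  θ₁₂ = bearing MAG8→PM-50 = 252.242°
dₓₜ = R·arcsin(sin δ₁₃ · sin(θ₁₃ − θ₁₂)) = 6371·arcsin(0.17200·sin(-247.186°)) = 1014.351 km
|dₓₜ| = 1014.351 km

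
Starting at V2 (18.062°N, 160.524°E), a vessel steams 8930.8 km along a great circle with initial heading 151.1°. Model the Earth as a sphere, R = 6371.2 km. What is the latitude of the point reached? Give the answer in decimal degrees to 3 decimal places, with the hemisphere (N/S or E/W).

50.201°S

δ = d/R = 8930.8/6371.2 = 1.401745 rad
φ₂ = arcsin(sin φ₁ cos δ + cos φ₁ sin δ cos θ)
   = arcsin(0.31005·0.16825 + 0.95072·0.98574·-0.87546) = -50.20093°
λ₂ = λ₁ + atan2(sin θ sin δ cos φ₁, cos δ − sin φ₁ sin φ₂) = -151.38118°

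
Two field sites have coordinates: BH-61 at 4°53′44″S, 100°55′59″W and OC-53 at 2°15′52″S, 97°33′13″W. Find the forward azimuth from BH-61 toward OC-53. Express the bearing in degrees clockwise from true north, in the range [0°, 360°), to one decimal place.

52.2°

BH-61: φ = -4.89556°, λ = -100.93306°
OC-53: φ = -2.26444°, λ = -97.55361°
Δλ = 3.3794°
y = sin Δλ · cos φ₂ = 0.058902
x = cos φ₁ sin φ₂ − sin φ₁ cos φ₂ cos Δλ = 0.045757
θ = atan2(y, x) = 52.1588° → 52.1588° (mod 360°)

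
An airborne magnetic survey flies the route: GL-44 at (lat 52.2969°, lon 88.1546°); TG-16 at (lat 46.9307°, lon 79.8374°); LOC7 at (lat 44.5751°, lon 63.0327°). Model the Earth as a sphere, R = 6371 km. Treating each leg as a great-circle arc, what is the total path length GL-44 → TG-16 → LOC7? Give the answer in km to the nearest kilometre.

2172 km

GL-44→TG-16: c = 0.132575 rad, d = 844.63 km
TG-16→LOC7: c = 0.208309 rad, d = 1327.14 km
Total = 844.63 + 1327.14 = 2171.77 km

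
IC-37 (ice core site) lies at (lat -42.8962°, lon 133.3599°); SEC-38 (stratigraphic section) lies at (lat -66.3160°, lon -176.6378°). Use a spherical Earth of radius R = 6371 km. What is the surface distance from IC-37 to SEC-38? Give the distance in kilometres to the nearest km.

Δφ = -23.4198°,  Δλ = 50.0023°
a = sin²(Δφ/2) + cos φ₁ cos φ₂ sin²(Δλ/2) = 0.093755
c = 2·arcsin(√a) = 0.622386 rad = 35.6601°
d = R·c = 6371 × 0.622386 = 3965.2 km

3965 km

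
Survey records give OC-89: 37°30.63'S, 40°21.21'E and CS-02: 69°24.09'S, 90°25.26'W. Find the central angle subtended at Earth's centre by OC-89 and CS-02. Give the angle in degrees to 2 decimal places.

67.19°

OC-89: φ = -37.51050°, λ = +40.35350°
CS-02: φ = -69.40150°, λ = -90.42100°
Δφ = -31.8910°,  Δλ = -130.7745°
a = sin²(Δφ/2) + cos φ₁ cos φ₂ sin²(Δλ/2) = 0.306141
c = 2·arcsin(√a) = 1.172641 rad = 67.1874°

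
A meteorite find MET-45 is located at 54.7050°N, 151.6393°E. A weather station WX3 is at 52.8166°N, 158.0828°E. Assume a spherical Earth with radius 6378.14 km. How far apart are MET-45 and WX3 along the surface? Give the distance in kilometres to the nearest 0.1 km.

473.0 km

Δφ = -1.8884°,  Δλ = 6.4435°
a = sin²(Δφ/2) + cos φ₁ cos φ₂ sin²(Δλ/2) = 0.001374
c = 2·arcsin(√a) = 0.074165 rad = 4.2493°
d = R·c = 6378.14 × 0.074165 = 473.0 km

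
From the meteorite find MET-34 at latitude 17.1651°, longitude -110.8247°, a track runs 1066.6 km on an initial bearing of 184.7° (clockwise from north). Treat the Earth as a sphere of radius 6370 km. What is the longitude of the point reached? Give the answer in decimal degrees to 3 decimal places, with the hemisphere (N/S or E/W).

111.614°W

δ = d/R = 1066.6/6370 = 0.167441 rad
φ₂ = arcsin(sin φ₁ cos δ + cos φ₁ sin δ cos θ)
   = arcsin(0.29513·0.98601 + 0.95546·0.16666·-0.99664) = 7.60238°
λ₂ = λ₁ + atan2(sin θ sin δ cos φ₁, cos δ − sin φ₁ sin φ₂) = -111.61409°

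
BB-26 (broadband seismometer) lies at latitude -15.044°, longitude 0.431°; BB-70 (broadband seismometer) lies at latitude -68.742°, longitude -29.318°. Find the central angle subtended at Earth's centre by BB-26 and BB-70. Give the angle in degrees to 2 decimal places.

Δφ = -53.6980°,  Δλ = -29.7490°
a = sin²(Δφ/2) + cos φ₁ cos φ₂ sin²(Δλ/2) = 0.227052
c = 2·arcsin(√a) = 0.993339 rad = 56.9141°

56.91°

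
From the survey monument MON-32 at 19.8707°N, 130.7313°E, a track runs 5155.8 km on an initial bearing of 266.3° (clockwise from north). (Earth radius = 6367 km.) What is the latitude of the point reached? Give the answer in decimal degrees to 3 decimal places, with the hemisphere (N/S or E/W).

10.980°N

δ = d/R = 5155.8/6367 = 0.809769 rad
φ₂ = arcsin(sin φ₁ cos δ + cos φ₁ sin δ cos θ)
   = arcsin(0.33990·0.68967 + 0.94046·0.72413·-0.06453) = 10.98015°
λ₂ = λ₁ + atan2(sin θ sin δ cos φ₁, cos δ − sin φ₁ sin φ₂) = 83.33155°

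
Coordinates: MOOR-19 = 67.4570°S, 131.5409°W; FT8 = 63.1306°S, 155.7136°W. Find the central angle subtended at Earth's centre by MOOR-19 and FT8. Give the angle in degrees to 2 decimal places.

10.90°

Δφ = 4.3264°,  Δλ = -24.1727°
a = sin²(Δφ/2) + cos φ₁ cos φ₂ sin²(Δλ/2) = 0.009021
c = 2·arcsin(√a) = 0.190248 rad = 10.9004°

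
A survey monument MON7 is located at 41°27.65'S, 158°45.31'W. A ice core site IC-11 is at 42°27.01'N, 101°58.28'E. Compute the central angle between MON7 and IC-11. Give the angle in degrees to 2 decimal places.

MON7: φ = -41.46083°, λ = -158.75517°
IC-11: φ = +42.45017°, λ = +101.97133°
Δφ = 83.9110°,  Δλ = -99.2735°
a = sin²(Δφ/2) + cos φ₁ cos φ₂ sin²(Δλ/2) = 0.767999
c = 2·arcsin(√a) = 2.136485 rad = 122.4116°

122.41°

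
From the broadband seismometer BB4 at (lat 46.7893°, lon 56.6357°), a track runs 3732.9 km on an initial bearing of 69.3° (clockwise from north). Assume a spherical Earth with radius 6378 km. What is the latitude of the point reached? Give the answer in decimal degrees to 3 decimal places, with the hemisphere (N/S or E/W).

47.836°N

δ = d/R = 3732.9/6378 = 0.585278 rad
φ₂ = arcsin(sin φ₁ cos δ + cos φ₁ sin δ cos θ)
   = arcsin(0.72884·0.83356 + 0.68468·0.55243·0.35347) = 47.83630°
λ₂ = λ₁ + atan2(sin θ sin δ cos φ₁, cos δ − sin φ₁ sin φ₂) = 106.97683°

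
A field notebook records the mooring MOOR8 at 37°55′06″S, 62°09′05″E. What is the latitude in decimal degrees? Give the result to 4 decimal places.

37.9183°S

37° + 55′/60 + 6″/3600 = 37 + 0.91667 + 0.00167 = 37.9183°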